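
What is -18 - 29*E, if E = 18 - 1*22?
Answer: 98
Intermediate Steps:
E = -4 (E = 18 - 22 = -4)
-18 - 29*E = -18 - 29*(-4) = -18 + 116 = 98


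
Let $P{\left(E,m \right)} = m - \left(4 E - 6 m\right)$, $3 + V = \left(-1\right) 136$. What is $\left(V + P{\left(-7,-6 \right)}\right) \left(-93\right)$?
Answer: $14229$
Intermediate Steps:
$V = -139$ ($V = -3 - 136 = -139$)
$P{\left(E,m \right)} = - 4 E + 7 m$ ($P{\left(E,m \right)} = m - \left(- 6 m + 4 E\right) = - 4 E + 7 m$)
$\left(V + P{\left(-7,-6 \right)}\right) \left(-93\right) = \left(-139 + \left(\left(-4\right) \left(-7\right) + 7 \left(-6\right)\right)\right) \left(-93\right) = \left(-139 + \left(28 - 42\right)\right) \left(-93\right) = \left(-139 - 14\right) \left(-93\right) = \left(-153\right) \left(-93\right) = 14229$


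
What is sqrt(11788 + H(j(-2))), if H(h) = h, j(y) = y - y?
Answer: 2*sqrt(2947) ≈ 108.57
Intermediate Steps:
j(y) = 0
sqrt(11788 + H(j(-2))) = sqrt(11788 + 0) = sqrt(11788) = 2*sqrt(2947)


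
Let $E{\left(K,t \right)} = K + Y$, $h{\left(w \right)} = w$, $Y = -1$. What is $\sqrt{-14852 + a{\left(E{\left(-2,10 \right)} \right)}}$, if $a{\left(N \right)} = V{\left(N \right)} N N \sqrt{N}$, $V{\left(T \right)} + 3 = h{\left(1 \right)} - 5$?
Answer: $\sqrt{-14852 - 63 i \sqrt{3}} \approx 0.4477 - 121.87 i$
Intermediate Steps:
$V{\left(T \right)} = -7$ ($V{\left(T \right)} = -3 + \left(1 - 5\right) = -3 - 4 = -7$)
$E{\left(K,t \right)} = -1 + K$ ($E{\left(K,t \right)} = K - 1 = -1 + K$)
$a{\left(N \right)} = - 7 N^{\frac{5}{2}}$ ($a{\left(N \right)} = - 7 N N \sqrt{N} = - 7 N^{2} \sqrt{N} = - 7 N^{\frac{5}{2}}$)
$\sqrt{-14852 + a{\left(E{\left(-2,10 \right)} \right)}} = \sqrt{-14852 - 7 \left(-1 - 2\right)^{\frac{5}{2}}} = \sqrt{-14852 - 7 \left(-3\right)^{\frac{5}{2}}} = \sqrt{-14852 - 7 \cdot 9 i \sqrt{3}} = \sqrt{-14852 - 63 i \sqrt{3}}$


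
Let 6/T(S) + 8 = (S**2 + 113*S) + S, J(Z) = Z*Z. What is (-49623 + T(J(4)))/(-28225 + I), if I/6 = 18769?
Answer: -51409425/87427004 ≈ -0.58803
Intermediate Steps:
J(Z) = Z**2
T(S) = 6/(-8 + S**2 + 114*S) (T(S) = 6/(-8 + ((S**2 + 113*S) + S)) = 6/(-8 + (S**2 + 114*S)) = 6/(-8 + S**2 + 114*S))
I = 112614 (I = 6*18769 = 112614)
(-49623 + T(J(4)))/(-28225 + I) = (-49623 + 6/(-8 + (4**2)**2 + 114*4**2))/(-28225 + 112614) = (-49623 + 6/(-8 + 16**2 + 114*16))/84389 = (-49623 + 6/(-8 + 256 + 1824))*(1/84389) = (-49623 + 6/2072)*(1/84389) = (-49623 + 6*(1/2072))*(1/84389) = (-49623 + 3/1036)*(1/84389) = -51409425/1036*1/84389 = -51409425/87427004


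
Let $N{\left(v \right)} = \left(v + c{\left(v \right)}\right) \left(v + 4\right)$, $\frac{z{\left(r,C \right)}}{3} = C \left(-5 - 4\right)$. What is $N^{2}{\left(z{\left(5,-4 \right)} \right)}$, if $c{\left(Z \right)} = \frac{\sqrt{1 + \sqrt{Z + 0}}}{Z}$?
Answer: $\frac{784 \left(11664 + \sqrt{1 + 6 \sqrt{3}}\right)^{2}}{729} \approx 1.464 \cdot 10^{8}$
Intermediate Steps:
$z{\left(r,C \right)} = - 27 C$ ($z{\left(r,C \right)} = 3 C \left(-5 - 4\right) = 3 C \left(-9\right) = 3 \left(- 9 C\right) = - 27 C$)
$c{\left(Z \right)} = \frac{\sqrt{1 + \sqrt{Z}}}{Z}$
$N{\left(v \right)} = \left(4 + v\right) \left(v + \frac{\sqrt{1 + \sqrt{v}}}{v}\right)$ ($N{\left(v \right)} = \left(v + \frac{\sqrt{1 + \sqrt{v}}}{v}\right) \left(v + 4\right) = \left(v + \frac{\sqrt{1 + \sqrt{v}}}{v}\right) \left(4 + v\right) = \left(4 + v\right) \left(v + \frac{\sqrt{1 + \sqrt{v}}}{v}\right)$)
$N^{2}{\left(z{\left(5,-4 \right)} \right)} = \left(\left(\left(-27\right) \left(-4\right)\right)^{2} + \sqrt{1 + \sqrt{\left(-27\right) \left(-4\right)}} + 4 \left(\left(-27\right) \left(-4\right)\right) + \frac{4 \sqrt{1 + \sqrt{\left(-27\right) \left(-4\right)}}}{\left(-27\right) \left(-4\right)}\right)^{2} = \left(108^{2} + \sqrt{1 + \sqrt{108}} + 4 \cdot 108 + \frac{4 \sqrt{1 + \sqrt{108}}}{108}\right)^{2} = \left(11664 + \sqrt{1 + 6 \sqrt{3}} + 432 + 4 \cdot \frac{1}{108} \sqrt{1 + 6 \sqrt{3}}\right)^{2} = \left(11664 + \sqrt{1 + 6 \sqrt{3}} + 432 + \frac{\sqrt{1 + 6 \sqrt{3}}}{27}\right)^{2} = \left(12096 + \frac{28 \sqrt{1 + 6 \sqrt{3}}}{27}\right)^{2}$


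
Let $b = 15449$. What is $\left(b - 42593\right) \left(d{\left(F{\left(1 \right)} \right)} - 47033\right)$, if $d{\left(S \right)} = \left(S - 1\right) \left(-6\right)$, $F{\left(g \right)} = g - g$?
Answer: $1276500888$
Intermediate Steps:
$F{\left(g \right)} = 0$
$d{\left(S \right)} = 6 - 6 S$ ($d{\left(S \right)} = \left(-1 + S\right) \left(-6\right) = 6 - 6 S$)
$\left(b - 42593\right) \left(d{\left(F{\left(1 \right)} \right)} - 47033\right) = \left(15449 - 42593\right) \left(\left(6 - 0\right) - 47033\right) = - 27144 \left(\left(6 + 0\right) - 47033\right) = - 27144 \left(6 - 47033\right) = \left(-27144\right) \left(-47027\right) = 1276500888$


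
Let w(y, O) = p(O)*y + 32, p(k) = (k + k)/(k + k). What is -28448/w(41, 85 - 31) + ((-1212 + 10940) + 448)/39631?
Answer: -1126679840/2893063 ≈ -389.44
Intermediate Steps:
p(k) = 1 (p(k) = (2*k)/((2*k)) = (2*k)*(1/(2*k)) = 1)
w(y, O) = 32 + y (w(y, O) = 1*y + 32 = y + 32 = 32 + y)
-28448/w(41, 85 - 31) + ((-1212 + 10940) + 448)/39631 = -28448/(32 + 41) + ((-1212 + 10940) + 448)/39631 = -28448/73 + (9728 + 448)*(1/39631) = -28448*1/73 + 10176*(1/39631) = -28448/73 + 10176/39631 = -1126679840/2893063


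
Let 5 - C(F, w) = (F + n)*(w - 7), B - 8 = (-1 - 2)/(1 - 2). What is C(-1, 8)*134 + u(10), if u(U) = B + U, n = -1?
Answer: 959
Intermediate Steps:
B = 11 (B = 8 + (-1 - 2)/(1 - 2) = 8 - 3/(-1) = 8 - 3*(-1) = 8 + 3 = 11)
C(F, w) = 5 - (-1 + F)*(-7 + w) (C(F, w) = 5 - (F - 1)*(w - 7) = 5 - (-1 + F)*(-7 + w))
u(U) = 11 + U
C(-1, 8)*134 + u(10) = (-2 + 8 + 7*(-1) - 1*(-1)*8)*134 + (11 + 10) = (-2 + 8 - 7 + 8)*134 + 21 = 7*134 + 21 = 938 + 21 = 959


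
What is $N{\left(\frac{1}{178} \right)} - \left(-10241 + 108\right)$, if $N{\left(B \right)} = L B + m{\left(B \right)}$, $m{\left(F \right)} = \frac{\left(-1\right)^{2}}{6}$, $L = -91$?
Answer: $\frac{2705419}{267} \approx 10133.0$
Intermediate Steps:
$m{\left(F \right)} = \frac{1}{6}$ ($m{\left(F \right)} = 1 \cdot \frac{1}{6} = \frac{1}{6}$)
$N{\left(B \right)} = \frac{1}{6} - 91 B$ ($N{\left(B \right)} = - 91 B + \frac{1}{6} = \frac{1}{6} - 91 B$)
$N{\left(\frac{1}{178} \right)} - \left(-10241 + 108\right) = \left(\frac{1}{6} - \frac{91}{178}\right) - \left(-10241 + 108\right) = \left(\frac{1}{6} - \frac{91}{178}\right) - -10133 = \left(\frac{1}{6} - \frac{91}{178}\right) + 10133 = - \frac{92}{267} + 10133 = \frac{2705419}{267}$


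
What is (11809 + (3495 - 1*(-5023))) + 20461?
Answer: 40788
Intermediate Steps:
(11809 + (3495 - 1*(-5023))) + 20461 = (11809 + (3495 + 5023)) + 20461 = (11809 + 8518) + 20461 = 20327 + 20461 = 40788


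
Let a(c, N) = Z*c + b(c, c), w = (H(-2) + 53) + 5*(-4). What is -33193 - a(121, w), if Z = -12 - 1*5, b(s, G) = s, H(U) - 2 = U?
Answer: -31257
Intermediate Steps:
H(U) = 2 + U
w = 33 (w = ((2 - 2) + 53) + 5*(-4) = (0 + 53) - 20 = 53 - 20 = 33)
Z = -17 (Z = -12 - 5 = -17)
a(c, N) = -16*c (a(c, N) = -17*c + c = -16*c)
-33193 - a(121, w) = -33193 - (-16)*121 = -33193 - 1*(-1936) = -33193 + 1936 = -31257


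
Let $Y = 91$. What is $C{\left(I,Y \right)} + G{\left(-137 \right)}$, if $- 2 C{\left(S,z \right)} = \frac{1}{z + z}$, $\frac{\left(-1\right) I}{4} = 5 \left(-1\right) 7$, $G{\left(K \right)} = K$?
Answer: $- \frac{49869}{364} \approx -137.0$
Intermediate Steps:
$I = 140$ ($I = - 4 \cdot 5 \left(-1\right) 7 = - 4 \left(\left(-5\right) 7\right) = \left(-4\right) \left(-35\right) = 140$)
$C{\left(S,z \right)} = - \frac{1}{4 z}$ ($C{\left(S,z \right)} = - \frac{1}{2 \left(z + z\right)} = - \frac{1}{2 \cdot 2 z} = - \frac{\frac{1}{2} \frac{1}{z}}{2} = - \frac{1}{4 z}$)
$C{\left(I,Y \right)} + G{\left(-137 \right)} = - \frac{1}{4 \cdot 91} - 137 = \left(- \frac{1}{4}\right) \frac{1}{91} - 137 = - \frac{1}{364} - 137 = - \frac{49869}{364}$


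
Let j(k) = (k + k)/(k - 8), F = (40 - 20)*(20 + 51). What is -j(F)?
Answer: -710/353 ≈ -2.0113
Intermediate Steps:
F = 1420 (F = 20*71 = 1420)
j(k) = 2*k/(-8 + k) (j(k) = (2*k)/(-8 + k) = 2*k/(-8 + k))
-j(F) = -2*1420/(-8 + 1420) = -2*1420/1412 = -1*710/353 = -710/353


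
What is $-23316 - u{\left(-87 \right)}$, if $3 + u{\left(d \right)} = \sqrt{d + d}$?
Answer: $-23313 - i \sqrt{174} \approx -23313.0 - 13.191 i$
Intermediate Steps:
$u{\left(d \right)} = -3 + \sqrt{2} \sqrt{d}$ ($u{\left(d \right)} = -3 + \sqrt{d + d} = -3 + \sqrt{2 d} = -3 + \sqrt{2} \sqrt{d}$)
$-23316 - u{\left(-87 \right)} = -23316 - \left(-3 + \sqrt{2} \sqrt{-87}\right) = -23316 - \left(-3 + \sqrt{2} i \sqrt{87}\right) = -23316 - \left(-3 + i \sqrt{174}\right) = -23316 + \left(3 - i \sqrt{174}\right) = -23313 - i \sqrt{174}$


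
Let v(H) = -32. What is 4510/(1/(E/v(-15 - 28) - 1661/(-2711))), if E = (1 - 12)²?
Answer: -619852145/43376 ≈ -14290.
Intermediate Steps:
E = 121 (E = (-11)² = 121)
4510/(1/(E/v(-15 - 28) - 1661/(-2711))) = 4510/(1/(121/(-32) - 1661/(-2711))) = 4510/(1/(121*(-1/32) - 1661*(-1/2711))) = 4510/(1/(-121/32 + 1661/2711)) = 4510/(1/(-274879/86752)) = 4510/(-86752/274879) = 4510*(-274879/86752) = -619852145/43376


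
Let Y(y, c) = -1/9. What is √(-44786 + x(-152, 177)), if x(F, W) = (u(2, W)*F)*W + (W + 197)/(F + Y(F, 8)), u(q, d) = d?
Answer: 4*I*√411281522/37 ≈ 2192.4*I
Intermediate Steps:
Y(y, c) = -⅑ (Y(y, c) = -1*⅑ = -⅑)
x(F, W) = F*W² + (197 + W)/(-⅑ + F) (x(F, W) = (W*F)*W + (W + 197)/(F - ⅑) = (F*W)*W + (197 + W)/(-⅑ + F) = F*W² + (197 + W)/(-⅑ + F))
√(-44786 + x(-152, 177)) = √(-44786 + (1773 + 9*177 - 1*(-152)*177² + 9*(-152)²*177²)/(-1 + 9*(-152))) = √(-44786 + (1773 + 1593 - 1*(-152)*31329 + 9*23104*31329)/(-1 - 1368)) = √(-44786 + (1773 + 1593 + 4762008 + 6514426944)/(-1369)) = √(-44786 - 1/1369*6519192318) = √(-44786 - 6519192318/1369) = √(-6580504352/1369) = 4*I*√411281522/37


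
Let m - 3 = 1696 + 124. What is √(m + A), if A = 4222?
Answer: √6045 ≈ 77.750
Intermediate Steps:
m = 1823 (m = 3 + (1696 + 124) = 3 + 1820 = 1823)
√(m + A) = √(1823 + 4222) = √6045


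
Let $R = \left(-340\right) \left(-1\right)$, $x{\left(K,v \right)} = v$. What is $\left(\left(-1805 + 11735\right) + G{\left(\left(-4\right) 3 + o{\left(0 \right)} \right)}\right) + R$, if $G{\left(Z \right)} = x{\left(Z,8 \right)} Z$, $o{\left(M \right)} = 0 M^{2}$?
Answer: $10174$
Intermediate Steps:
$o{\left(M \right)} = 0$
$G{\left(Z \right)} = 8 Z$
$R = 340$
$\left(\left(-1805 + 11735\right) + G{\left(\left(-4\right) 3 + o{\left(0 \right)} \right)}\right) + R = \left(\left(-1805 + 11735\right) + 8 \left(\left(-4\right) 3 + 0\right)\right) + 340 = \left(9930 + 8 \left(-12 + 0\right)\right) + 340 = \left(9930 + 8 \left(-12\right)\right) + 340 = \left(9930 - 96\right) + 340 = 9834 + 340 = 10174$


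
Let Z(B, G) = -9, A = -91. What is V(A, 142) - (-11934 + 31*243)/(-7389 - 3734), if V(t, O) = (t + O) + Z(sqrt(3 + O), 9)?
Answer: 462765/11123 ≈ 41.604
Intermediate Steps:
V(t, O) = -9 + O + t (V(t, O) = (t + O) - 9 = (O + t) - 9 = -9 + O + t)
V(A, 142) - (-11934 + 31*243)/(-7389 - 3734) = (-9 + 142 - 91) - (-11934 + 31*243)/(-7389 - 3734) = 42 - (-11934 + 7533)/(-11123) = 42 - (-4401)*(-1)/11123 = 42 - 1*4401/11123 = 42 - 4401/11123 = 462765/11123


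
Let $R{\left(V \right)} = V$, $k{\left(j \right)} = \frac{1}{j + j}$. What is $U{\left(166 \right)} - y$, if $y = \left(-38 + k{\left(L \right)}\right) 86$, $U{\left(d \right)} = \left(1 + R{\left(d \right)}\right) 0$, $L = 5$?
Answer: $\frac{16297}{5} \approx 3259.4$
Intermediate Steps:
$k{\left(j \right)} = \frac{1}{2 j}$
$U{\left(d \right)} = 0$ ($U{\left(d \right)} = \left(1 + d\right) 0 = 0$)
$y = - \frac{16297}{5}$ ($y = \left(-38 + \frac{1}{2 \cdot 5}\right) 86 = \left(-38 + \frac{1}{2} \cdot \frac{1}{5}\right) 86 = \left(-38 + \frac{1}{10}\right) 86 = \left(- \frac{379}{10}\right) 86 = - \frac{16297}{5} \approx -3259.4$)
$U{\left(166 \right)} - y = 0 - - \frac{16297}{5} = 0 + \frac{16297}{5} = \frac{16297}{5}$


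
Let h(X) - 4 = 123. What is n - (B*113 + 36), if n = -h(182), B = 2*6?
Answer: -1519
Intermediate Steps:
h(X) = 127 (h(X) = 4 + 123 = 127)
B = 12
n = -127 (n = -1*127 = -127)
n - (B*113 + 36) = -127 - (12*113 + 36) = -127 - (1356 + 36) = -127 - 1*1392 = -127 - 1392 = -1519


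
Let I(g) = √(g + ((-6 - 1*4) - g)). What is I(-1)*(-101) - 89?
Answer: -89 - 101*I*√10 ≈ -89.0 - 319.39*I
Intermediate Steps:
I(g) = I*√10 (I(g) = √(g + ((-6 - 4) - g)) = √(g + (-10 - g)) = √(-10) = I*√10)
I(-1)*(-101) - 89 = (I*√10)*(-101) - 89 = -101*I*√10 - 89 = -89 - 101*I*√10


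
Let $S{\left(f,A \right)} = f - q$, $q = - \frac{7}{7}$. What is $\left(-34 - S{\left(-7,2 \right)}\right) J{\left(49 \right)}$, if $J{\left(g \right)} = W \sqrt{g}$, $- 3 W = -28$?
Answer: $- \frac{5488}{3} \approx -1829.3$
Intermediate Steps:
$W = \frac{28}{3}$ ($W = \left(- \frac{1}{3}\right) \left(-28\right) = \frac{28}{3} \approx 9.3333$)
$J{\left(g \right)} = \frac{28 \sqrt{g}}{3}$
$q = -1$ ($q = \left(-7\right) \frac{1}{7} = -1$)
$S{\left(f,A \right)} = 1 + f$ ($S{\left(f,A \right)} = f - -1 = f + 1 = 1 + f$)
$\left(-34 - S{\left(-7,2 \right)}\right) J{\left(49 \right)} = \left(-34 - \left(1 - 7\right)\right) \frac{28 \sqrt{49}}{3} = \left(-34 - -6\right) \frac{28}{3} \cdot 7 = \left(-34 + 6\right) \frac{196}{3} = \left(-28\right) \frac{196}{3} = - \frac{5488}{3}$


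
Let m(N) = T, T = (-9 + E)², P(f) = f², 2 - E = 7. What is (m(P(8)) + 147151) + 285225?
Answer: 432572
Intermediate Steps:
E = -5 (E = 2 - 1*7 = 2 - 7 = -5)
T = 196 (T = (-9 - 5)² = (-14)² = 196)
m(N) = 196
(m(P(8)) + 147151) + 285225 = (196 + 147151) + 285225 = 147347 + 285225 = 432572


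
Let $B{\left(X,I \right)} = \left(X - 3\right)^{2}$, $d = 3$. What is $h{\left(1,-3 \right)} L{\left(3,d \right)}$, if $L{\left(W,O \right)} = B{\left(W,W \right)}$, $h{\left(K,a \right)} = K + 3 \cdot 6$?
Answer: $0$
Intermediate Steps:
$h{\left(K,a \right)} = 18 + K$ ($h{\left(K,a \right)} = K + 18 = 18 + K$)
$B{\left(X,I \right)} = \left(-3 + X\right)^{2}$
$L{\left(W,O \right)} = \left(-3 + W\right)^{2}$
$h{\left(1,-3 \right)} L{\left(3,d \right)} = \left(18 + 1\right) \left(-3 + 3\right)^{2} = 19 \cdot 0^{2} = 19 \cdot 0 = 0$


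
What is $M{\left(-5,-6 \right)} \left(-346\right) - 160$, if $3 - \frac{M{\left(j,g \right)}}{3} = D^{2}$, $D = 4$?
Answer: $13334$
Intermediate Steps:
$M{\left(j,g \right)} = -39$ ($M{\left(j,g \right)} = 9 - 3 \cdot 4^{2} = 9 - 48 = -39$)
$M{\left(-5,-6 \right)} \left(-346\right) - 160 = \left(-39\right) \left(-346\right) - 160 = 13494 - 160 = 13334$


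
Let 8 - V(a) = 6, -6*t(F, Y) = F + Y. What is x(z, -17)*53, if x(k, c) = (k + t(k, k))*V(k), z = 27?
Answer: 1908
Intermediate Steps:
t(F, Y) = -F/6 - Y/6 (t(F, Y) = -(F + Y)/6 = -F/6 - Y/6)
V(a) = 2 (V(a) = 8 - 1*6 = 8 - 6 = 2)
x(k, c) = 4*k/3 (x(k, c) = (k + (-k/6 - k/6))*2 = (k - k/3)*2 = (2*k/3)*2 = 4*k/3)
x(z, -17)*53 = ((4/3)*27)*53 = 36*53 = 1908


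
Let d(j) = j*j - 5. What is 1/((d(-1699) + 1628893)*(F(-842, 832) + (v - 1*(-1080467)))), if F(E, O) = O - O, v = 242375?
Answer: 1/5973278499738 ≈ 1.6741e-13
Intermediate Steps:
d(j) = -5 + j² (d(j) = j² - 5 = -5 + j²)
F(E, O) = 0
1/((d(-1699) + 1628893)*(F(-842, 832) + (v - 1*(-1080467)))) = 1/(((-5 + (-1699)²) + 1628893)*(0 + (242375 - 1*(-1080467)))) = 1/(((-5 + 2886601) + 1628893)*(0 + (242375 + 1080467))) = 1/((2886596 + 1628893)*(0 + 1322842)) = 1/(4515489*1322842) = 1/5973278499738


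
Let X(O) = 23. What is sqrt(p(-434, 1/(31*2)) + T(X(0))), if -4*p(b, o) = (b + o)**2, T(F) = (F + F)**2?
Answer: I*sqrt(691451033)/124 ≈ 212.06*I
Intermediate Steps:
T(F) = 4*F**2 (T(F) = (2*F)**2 = 4*F**2)
p(b, o) = -(b + o)**2/4
sqrt(p(-434, 1/(31*2)) + T(X(0))) = sqrt(-(-434 + 1/(31*2))**2/4 + 4*23**2) = sqrt(-(-434 + 1/62)**2/4 + 4*529) = sqrt(-(-434 + 1/62)**2/4 + 2116) = sqrt(-(-26907/62)**2/4 + 2116) = sqrt(-1/4*723986649/3844 + 2116) = sqrt(-723986649/15376 + 2116) = sqrt(-691451033/15376) = I*sqrt(691451033)/124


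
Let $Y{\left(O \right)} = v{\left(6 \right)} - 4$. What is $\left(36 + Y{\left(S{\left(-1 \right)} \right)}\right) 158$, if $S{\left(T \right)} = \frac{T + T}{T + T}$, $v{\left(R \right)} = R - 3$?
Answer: $5530$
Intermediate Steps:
$v{\left(R \right)} = -3 + R$ ($v{\left(R \right)} = R - 3 = -3 + R$)
$S{\left(T \right)} = 1$ ($S{\left(T \right)} = \frac{2 T}{2 T} = 2 T \frac{1}{2 T} = 1$)
$Y{\left(O \right)} = -1$ ($Y{\left(O \right)} = \left(-3 + 6\right) - 4 = 3 - 4 = -1$)
$\left(36 + Y{\left(S{\left(-1 \right)} \right)}\right) 158 = \left(36 - 1\right) 158 = 35 \cdot 158 = 5530$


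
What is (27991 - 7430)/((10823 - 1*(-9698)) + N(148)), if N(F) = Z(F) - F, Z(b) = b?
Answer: 20561/20521 ≈ 1.0019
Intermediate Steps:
N(F) = 0 (N(F) = F - F = 0)
(27991 - 7430)/((10823 - 1*(-9698)) + N(148)) = (27991 - 7430)/((10823 - 1*(-9698)) + 0) = 20561/((10823 + 9698) + 0) = 20561/(20521 + 0) = 20561/20521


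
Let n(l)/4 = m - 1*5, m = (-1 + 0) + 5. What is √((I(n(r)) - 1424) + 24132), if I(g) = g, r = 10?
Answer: 4*√1419 ≈ 150.68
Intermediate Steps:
m = 4 (m = -1 + 5 = 4)
n(l) = -4 (n(l) = 4*(4 - 1*5) = 4*(4 - 5) = 4*(-1) = -4)
√((I(n(r)) - 1424) + 24132) = √((-4 - 1424) + 24132) = √(-1428 + 24132) = √22704 = 4*√1419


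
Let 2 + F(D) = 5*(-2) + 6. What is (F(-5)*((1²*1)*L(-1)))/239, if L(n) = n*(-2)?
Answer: -12/239 ≈ -0.050209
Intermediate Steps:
L(n) = -2*n
F(D) = -6 (F(D) = -2 + (5*(-2) + 6) = -2 + (-10 + 6) = -2 - 4 = -6)
(F(-5)*((1²*1)*L(-1)))/239 = -6*1²*1*(-2*(-1))/239 = -6*1*1*2*(1/239) = -6*2*(1/239) = -12*1/239 = -12/239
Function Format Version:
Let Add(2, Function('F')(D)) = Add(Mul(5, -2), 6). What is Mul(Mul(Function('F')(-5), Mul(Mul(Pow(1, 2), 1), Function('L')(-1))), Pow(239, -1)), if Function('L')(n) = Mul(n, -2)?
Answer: Rational(-12, 239) ≈ -0.050209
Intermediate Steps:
Function('L')(n) = Mul(-2, n)
Function('F')(D) = -6 (Function('F')(D) = Add(-2, Add(Mul(5, -2), 6)) = Add(-2, Add(-10, 6)) = Add(-2, -4) = -6)
Mul(Mul(Function('F')(-5), Mul(Mul(Pow(1, 2), 1), Function('L')(-1))), Pow(239, -1)) = Mul(Mul(-6, Mul(Mul(Pow(1, 2), 1), Mul(-2, -1))), Pow(239, -1)) = Mul(Mul(-6, Mul(Mul(1, 1), 2)), Rational(1, 239)) = Mul(Mul(-6, Mul(1, 2)), Rational(1, 239)) = Mul(Mul(-6, 2), Rational(1, 239)) = Mul(-12, Rational(1, 239)) = Rational(-12, 239)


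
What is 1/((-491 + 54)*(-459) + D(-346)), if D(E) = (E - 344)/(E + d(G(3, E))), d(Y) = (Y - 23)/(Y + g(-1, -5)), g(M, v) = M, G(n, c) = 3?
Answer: 178/35704119 ≈ 4.9854e-6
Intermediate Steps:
d(Y) = (-23 + Y)/(-1 + Y) (d(Y) = (Y - 23)/(Y - 1) = (-23 + Y)/(-1 + Y))
D(E) = (-344 + E)/(-10 + E) (D(E) = (E - 344)/(E + (-23 + 3)/(-1 + 3)) = (-344 + E)/(E - 20/2) = (-344 + E)/(E + (½)*(-20)) = (-344 + E)/(E - 10) = (-344 + E)/(-10 + E))
1/((-491 + 54)*(-459) + D(-346)) = 1/((-491 + 54)*(-459) + (-344 - 346)/(-10 - 346)) = 1/(-437*(-459) - 690/(-356)) = 1/(200583 - 1/356*(-690)) = 1/(200583 + 345/178) = 1/(35704119/178) = 178/35704119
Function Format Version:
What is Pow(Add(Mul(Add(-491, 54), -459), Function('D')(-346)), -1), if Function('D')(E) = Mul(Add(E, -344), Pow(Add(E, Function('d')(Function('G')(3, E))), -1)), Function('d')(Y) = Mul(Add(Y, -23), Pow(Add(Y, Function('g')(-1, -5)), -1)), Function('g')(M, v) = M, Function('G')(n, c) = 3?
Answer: Rational(178, 35704119) ≈ 4.9854e-6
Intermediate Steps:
Function('d')(Y) = Mul(Pow(Add(-1, Y), -1), Add(-23, Y)) (Function('d')(Y) = Mul(Add(Y, -23), Pow(Add(Y, -1), -1)) = Mul(Add(-23, Y), Pow(Add(-1, Y), -1)) = Mul(Pow(Add(-1, Y), -1), Add(-23, Y)))
Function('D')(E) = Mul(Pow(Add(-10, E), -1), Add(-344, E)) (Function('D')(E) = Mul(Add(E, -344), Pow(Add(E, Mul(Pow(Add(-1, 3), -1), Add(-23, 3))), -1)) = Mul(Add(-344, E), Pow(Add(E, Mul(Pow(2, -1), -20)), -1)) = Mul(Add(-344, E), Pow(Add(E, Mul(Rational(1, 2), -20)), -1)) = Mul(Add(-344, E), Pow(Add(E, -10), -1)) = Mul(Add(-344, E), Pow(Add(-10, E), -1)) = Mul(Pow(Add(-10, E), -1), Add(-344, E)))
Pow(Add(Mul(Add(-491, 54), -459), Function('D')(-346)), -1) = Pow(Add(Mul(Add(-491, 54), -459), Mul(Pow(Add(-10, -346), -1), Add(-344, -346))), -1) = Pow(Add(Mul(-437, -459), Mul(Pow(-356, -1), -690)), -1) = Pow(Add(200583, Mul(Rational(-1, 356), -690)), -1) = Pow(Add(200583, Rational(345, 178)), -1) = Pow(Rational(35704119, 178), -1) = Rational(178, 35704119)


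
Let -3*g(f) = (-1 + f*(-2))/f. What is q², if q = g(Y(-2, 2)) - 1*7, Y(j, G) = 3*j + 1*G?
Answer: 5929/144 ≈ 41.174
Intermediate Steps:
Y(j, G) = G + 3*j (Y(j, G) = 3*j + G = G + 3*j)
g(f) = -(-1 - 2*f)/(3*f) (g(f) = -(-1 + f*(-2))/(3*f) = -(-1 - 2*f)/(3*f))
q = -77/12 (q = (1 + 2*(2 + 3*(-2)))/(3*(2 + 3*(-2))) - 1*7 = (1 + 2*(2 - 6))/(3*(2 - 6)) - 7 = (⅓)*(1 + 2*(-4))/(-4) - 7 = (⅓)*(-¼)*(1 - 8) - 7 = (⅓)*(-¼)*(-7) - 7 = 7/12 - 7 = -77/12 ≈ -6.4167)
q² = (-77/12)² = 5929/144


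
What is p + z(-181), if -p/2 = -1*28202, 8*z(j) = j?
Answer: 451051/8 ≈ 56381.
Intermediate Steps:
z(j) = j/8
p = 56404 (p = -(-2)*28202 = -2*(-28202) = 56404)
p + z(-181) = 56404 + (1/8)*(-181) = 56404 - 181/8 = 451051/8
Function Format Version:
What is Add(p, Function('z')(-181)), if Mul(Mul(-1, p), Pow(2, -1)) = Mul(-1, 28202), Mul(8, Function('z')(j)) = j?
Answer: Rational(451051, 8) ≈ 56381.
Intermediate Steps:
Function('z')(j) = Mul(Rational(1, 8), j)
p = 56404 (p = Mul(-2, Mul(-1, 28202)) = Mul(-2, -28202) = 56404)
Add(p, Function('z')(-181)) = Add(56404, Mul(Rational(1, 8), -181)) = Add(56404, Rational(-181, 8)) = Rational(451051, 8)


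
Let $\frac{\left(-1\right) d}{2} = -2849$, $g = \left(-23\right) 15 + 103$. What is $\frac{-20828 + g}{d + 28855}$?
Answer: $- \frac{21070}{34553} \approx -0.60979$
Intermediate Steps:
$g = -242$ ($g = -345 + 103 = -242$)
$d = 5698$ ($d = \left(-2\right) \left(-2849\right) = 5698$)
$\frac{-20828 + g}{d + 28855} = \frac{-20828 - 242}{5698 + 28855} = - \frac{21070}{34553}$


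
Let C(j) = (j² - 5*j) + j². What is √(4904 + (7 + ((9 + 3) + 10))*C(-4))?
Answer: 2*√1603 ≈ 80.075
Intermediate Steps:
C(j) = -5*j + 2*j²
√(4904 + (7 + ((9 + 3) + 10))*C(-4)) = √(4904 + (7 + ((9 + 3) + 10))*(-4*(-5 + 2*(-4)))) = √(4904 + (7 + (12 + 10))*(-4*(-5 - 8))) = √(4904 + (7 + 22)*(-4*(-13))) = √(4904 + 29*52) = √(4904 + 1508) = √6412 = 2*√1603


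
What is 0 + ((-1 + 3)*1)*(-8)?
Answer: -16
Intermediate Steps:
0 + ((-1 + 3)*1)*(-8) = 0 + (2*1)*(-8) = 0 + 2*(-8) = 0 - 16 = -16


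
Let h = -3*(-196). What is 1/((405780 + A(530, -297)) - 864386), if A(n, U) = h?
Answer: -1/458018 ≈ -2.1833e-6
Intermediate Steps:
h = 588
A(n, U) = 588
1/((405780 + A(530, -297)) - 864386) = 1/((405780 + 588) - 864386) = 1/(406368 - 864386) = 1/(-458018) = -1/458018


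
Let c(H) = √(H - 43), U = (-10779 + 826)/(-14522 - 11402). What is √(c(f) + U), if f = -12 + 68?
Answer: √(64505393 + 168013444*√13)/12962 ≈ 1.9974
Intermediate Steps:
f = 56
U = 9953/25924 (U = -9953/(-25924) = -9953*(-1/25924) = 9953/25924 ≈ 0.38393)
c(H) = √(-43 + H)
√(c(f) + U) = √(√(-43 + 56) + 9953/25924) = √(√13 + 9953/25924) = √(9953/25924 + √13)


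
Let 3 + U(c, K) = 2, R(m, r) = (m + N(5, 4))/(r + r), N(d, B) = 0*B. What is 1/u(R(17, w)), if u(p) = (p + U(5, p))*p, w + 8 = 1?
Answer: 196/527 ≈ 0.37192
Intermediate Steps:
N(d, B) = 0
w = -7 (w = -8 + 1 = -7)
R(m, r) = m/(2*r) (R(m, r) = (m + 0)/(r + r) = m/((2*r)) = m*(1/(2*r)) = m/(2*r))
U(c, K) = -1 (U(c, K) = -3 + 2 = -1)
u(p) = p*(-1 + p) (u(p) = (p - 1)*p = (-1 + p)*p = p*(-1 + p))
1/u(R(17, w)) = 1/(((1/2)*17/(-7))*(-1 + (1/2)*17/(-7))) = 1/(((1/2)*17*(-1/7))*(-1 + (1/2)*17*(-1/7))) = 1/(-17*(-1 - 17/14)/14) = 1/(-17/14*(-31/14)) = 1/(527/196) = 196/527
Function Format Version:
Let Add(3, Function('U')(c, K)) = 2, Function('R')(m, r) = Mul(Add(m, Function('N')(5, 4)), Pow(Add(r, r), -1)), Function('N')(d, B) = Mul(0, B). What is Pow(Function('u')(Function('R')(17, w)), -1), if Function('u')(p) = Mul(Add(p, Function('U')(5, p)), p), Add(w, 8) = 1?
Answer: Rational(196, 527) ≈ 0.37192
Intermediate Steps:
Function('N')(d, B) = 0
w = -7 (w = Add(-8, 1) = -7)
Function('R')(m, r) = Mul(Rational(1, 2), m, Pow(r, -1)) (Function('R')(m, r) = Mul(Add(m, 0), Pow(Add(r, r), -1)) = Mul(m, Pow(Mul(2, r), -1)) = Mul(m, Mul(Rational(1, 2), Pow(r, -1))) = Mul(Rational(1, 2), m, Pow(r, -1)))
Function('U')(c, K) = -1 (Function('U')(c, K) = Add(-3, 2) = -1)
Function('u')(p) = Mul(p, Add(-1, p)) (Function('u')(p) = Mul(Add(p, -1), p) = Mul(Add(-1, p), p) = Mul(p, Add(-1, p)))
Pow(Function('u')(Function('R')(17, w)), -1) = Pow(Mul(Mul(Rational(1, 2), 17, Pow(-7, -1)), Add(-1, Mul(Rational(1, 2), 17, Pow(-7, -1)))), -1) = Pow(Mul(Mul(Rational(1, 2), 17, Rational(-1, 7)), Add(-1, Mul(Rational(1, 2), 17, Rational(-1, 7)))), -1) = Pow(Mul(Rational(-17, 14), Add(-1, Rational(-17, 14))), -1) = Pow(Mul(Rational(-17, 14), Rational(-31, 14)), -1) = Pow(Rational(527, 196), -1) = Rational(196, 527)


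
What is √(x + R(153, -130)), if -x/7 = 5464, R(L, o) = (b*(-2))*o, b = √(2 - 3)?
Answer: 2*√(-9562 + 65*I) ≈ 0.66472 + 195.57*I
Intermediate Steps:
b = I (b = √(-1) = I ≈ 1.0*I)
R(L, o) = -2*I*o (R(L, o) = (I*(-2))*o = (-2*I)*o = -2*I*o)
x = -38248 (x = -7*5464 = -38248)
√(x + R(153, -130)) = √(-38248 - 2*I*(-130)) = √(-38248 + 260*I)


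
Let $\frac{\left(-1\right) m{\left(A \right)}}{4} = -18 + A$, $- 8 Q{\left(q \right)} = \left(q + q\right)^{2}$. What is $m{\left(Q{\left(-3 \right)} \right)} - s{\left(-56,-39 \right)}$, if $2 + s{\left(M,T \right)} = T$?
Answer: $131$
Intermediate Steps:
$Q{\left(q \right)} = - \frac{q^{2}}{2}$ ($Q{\left(q \right)} = - \frac{\left(q + q\right)^{2}}{8} = - \frac{\left(2 q\right)^{2}}{8} = - \frac{4 q^{2}}{8} = - \frac{q^{2}}{2}$)
$m{\left(A \right)} = 72 - 4 A$ ($m{\left(A \right)} = - 4 \left(-18 + A\right) = 72 - 4 A$)
$s{\left(M,T \right)} = -2 + T$
$m{\left(Q{\left(-3 \right)} \right)} - s{\left(-56,-39 \right)} = \left(72 - 4 \left(- \frac{\left(-3\right)^{2}}{2}\right)\right) - \left(-2 - 39\right) = \left(72 - 4 \left(\left(- \frac{1}{2}\right) 9\right)\right) - -41 = \left(72 - -18\right) + 41 = \left(72 + 18\right) + 41 = 90 + 41 = 131$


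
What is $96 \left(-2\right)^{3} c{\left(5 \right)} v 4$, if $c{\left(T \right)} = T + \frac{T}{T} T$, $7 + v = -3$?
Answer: $307200$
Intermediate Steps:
$v = -10$ ($v = -7 - 3 = -10$)
$c{\left(T \right)} = 2 T$ ($c{\left(T \right)} = T + 1 T = T + T = 2 T$)
$96 \left(-2\right)^{3} c{\left(5 \right)} v 4 = 96 \left(-2\right)^{3} \cdot 2 \cdot 5 \left(-10\right) 4 = 96 \left(-8\right) 10 \left(-10\right) 4 = - 768 \left(\left(-100\right) 4\right) = \left(-768\right) \left(-400\right) = 307200$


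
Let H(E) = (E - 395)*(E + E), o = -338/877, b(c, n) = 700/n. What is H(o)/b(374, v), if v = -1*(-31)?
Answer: 1816638967/134597575 ≈ 13.497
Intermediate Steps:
v = 31
o = -338/877 (o = -338*1/877 = -338/877 ≈ -0.38540)
H(E) = 2*E*(-395 + E) (H(E) = (-395 + E)*(2*E) = 2*E*(-395 + E))
H(o)/b(374, v) = (2*(-338/877)*(-395 - 338/877))/((700/31)) = (2*(-338/877)*(-346753/877))/((700*(1/31))) = 234405028/(769129*(700/31)) = (234405028/769129)*(31/700) = 1816638967/134597575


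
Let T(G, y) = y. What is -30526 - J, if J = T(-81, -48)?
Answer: -30478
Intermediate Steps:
J = -48
-30526 - J = -30526 - 1*(-48) = -30526 + 48 = -30478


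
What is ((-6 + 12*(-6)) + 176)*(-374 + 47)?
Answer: -32046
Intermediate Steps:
((-6 + 12*(-6)) + 176)*(-374 + 47) = ((-6 - 72) + 176)*(-327) = (-78 + 176)*(-327) = 98*(-327) = -32046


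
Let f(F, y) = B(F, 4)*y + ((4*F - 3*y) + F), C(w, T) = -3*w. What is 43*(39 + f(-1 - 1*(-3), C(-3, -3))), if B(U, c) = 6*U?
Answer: 5590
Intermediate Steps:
f(F, y) = -3*y + 5*F + 6*F*y (f(F, y) = (6*F)*y + ((4*F - 3*y) + F) = 6*F*y + ((-3*y + 4*F) + F) = 6*F*y + (-3*y + 5*F) = -3*y + 5*F + 6*F*y)
43*(39 + f(-1 - 1*(-3), C(-3, -3))) = 43*(39 + (-(-9)*(-3) + 5*(-1 - 1*(-3)) + 6*(-1 - 1*(-3))*(-3*(-3)))) = 43*(39 + (-3*9 + 5*(-1 + 3) + 6*(-1 + 3)*9)) = 43*(39 + (-27 + 5*2 + 6*2*9)) = 43*(39 + (-27 + 10 + 108)) = 43*(39 + 91) = 43*130 = 5590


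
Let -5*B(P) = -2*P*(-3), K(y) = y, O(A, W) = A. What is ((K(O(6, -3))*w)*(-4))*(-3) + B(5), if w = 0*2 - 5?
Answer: -366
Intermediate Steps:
w = -5 (w = 0 - 5 = -5)
B(P) = -6*P/5 (B(P) = -(-2*P)*(-3)/5 = -6*P/5)
((K(O(6, -3))*w)*(-4))*(-3) + B(5) = ((6*(-5))*(-4))*(-3) - 6/5*5 = -30*(-4)*(-3) - 6 = 120*(-3) - 6 = -360 - 6 = -366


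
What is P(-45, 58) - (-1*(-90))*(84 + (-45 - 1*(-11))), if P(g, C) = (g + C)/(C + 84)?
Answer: -638987/142 ≈ -4499.9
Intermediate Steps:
P(g, C) = (C + g)/(84 + C)
P(-45, 58) - (-1*(-90))*(84 + (-45 - 1*(-11))) = (58 - 45)/(84 + 58) - (-1*(-90))*(84 + (-45 - 1*(-11))) = 13/142 - 90*(84 + (-45 + 11)) = (1/142)*13 - 90*(84 - 34) = 13/142 - 90*50 = 13/142 - 1*4500 = 13/142 - 4500 = -638987/142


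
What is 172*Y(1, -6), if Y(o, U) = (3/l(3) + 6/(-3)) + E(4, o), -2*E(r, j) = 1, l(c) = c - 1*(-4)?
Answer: -2494/7 ≈ -356.29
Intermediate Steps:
l(c) = 4 + c (l(c) = c + 4 = 4 + c)
E(r, j) = -½ (E(r, j) = -½*1 = -½)
Y(o, U) = -29/14 (Y(o, U) = (3/(4 + 3) + 6/(-3)) - ½ = (3/7 + 6*(-⅓)) - ½ = (3*(⅐) - 2) - ½ = (3/7 - 2) - ½ = -11/7 - ½ = -29/14)
172*Y(1, -6) = 172*(-29/14) = -2494/7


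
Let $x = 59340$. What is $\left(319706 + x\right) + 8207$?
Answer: $387253$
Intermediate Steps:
$\left(319706 + x\right) + 8207 = \left(319706 + 59340\right) + 8207 = 379046 + 8207 = 387253$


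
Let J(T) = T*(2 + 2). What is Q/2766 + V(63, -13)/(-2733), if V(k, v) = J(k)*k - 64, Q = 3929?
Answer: -10999345/2519826 ≈ -4.3651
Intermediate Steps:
J(T) = 4*T (J(T) = T*4 = 4*T)
V(k, v) = -64 + 4*k**2 (V(k, v) = (4*k)*k - 64 = 4*k**2 - 64 = -64 + 4*k**2)
Q/2766 + V(63, -13)/(-2733) = 3929/2766 + (-64 + 4*63**2)/(-2733) = 3929*(1/2766) + (-64 + 4*3969)*(-1/2733) = 3929/2766 + (-64 + 15876)*(-1/2733) = 3929/2766 + 15812*(-1/2733) = 3929/2766 - 15812/2733 = -10999345/2519826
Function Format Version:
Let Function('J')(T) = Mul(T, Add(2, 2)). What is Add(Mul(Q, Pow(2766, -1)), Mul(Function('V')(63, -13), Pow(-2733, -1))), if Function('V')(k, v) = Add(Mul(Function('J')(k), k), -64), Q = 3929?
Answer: Rational(-10999345, 2519826) ≈ -4.3651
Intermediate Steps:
Function('J')(T) = Mul(4, T) (Function('J')(T) = Mul(T, 4) = Mul(4, T))
Function('V')(k, v) = Add(-64, Mul(4, Pow(k, 2))) (Function('V')(k, v) = Add(Mul(Mul(4, k), k), -64) = Add(Mul(4, Pow(k, 2)), -64) = Add(-64, Mul(4, Pow(k, 2))))
Add(Mul(Q, Pow(2766, -1)), Mul(Function('V')(63, -13), Pow(-2733, -1))) = Add(Mul(3929, Pow(2766, -1)), Mul(Add(-64, Mul(4, Pow(63, 2))), Pow(-2733, -1))) = Add(Mul(3929, Rational(1, 2766)), Mul(Add(-64, Mul(4, 3969)), Rational(-1, 2733))) = Add(Rational(3929, 2766), Mul(Add(-64, 15876), Rational(-1, 2733))) = Add(Rational(3929, 2766), Mul(15812, Rational(-1, 2733))) = Add(Rational(3929, 2766), Rational(-15812, 2733)) = Rational(-10999345, 2519826)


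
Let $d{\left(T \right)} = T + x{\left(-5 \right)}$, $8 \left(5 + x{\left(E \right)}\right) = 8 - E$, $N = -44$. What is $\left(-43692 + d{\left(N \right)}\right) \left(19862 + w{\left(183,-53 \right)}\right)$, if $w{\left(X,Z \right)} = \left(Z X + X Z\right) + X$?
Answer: $- \frac{226395005}{8} \approx -2.8299 \cdot 10^{7}$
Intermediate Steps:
$x{\left(E \right)} = -4 - \frac{E}{8}$ ($x{\left(E \right)} = -5 + \frac{8 - E}{8} = -5 - \left(-1 + \frac{E}{8}\right) = -4 - \frac{E}{8}$)
$d{\left(T \right)} = - \frac{27}{8} + T$ ($d{\left(T \right)} = T - \frac{27}{8} = - \frac{27}{8} + T$)
$w{\left(X,Z \right)} = X + 2 X Z$ ($w{\left(X,Z \right)} = \left(X Z + X Z\right) + X = 2 X Z + X = X + 2 X Z$)
$\left(-43692 + d{\left(N \right)}\right) \left(19862 + w{\left(183,-53 \right)}\right) = \left(-43692 - \frac{379}{8}\right) \left(19862 + 183 \left(1 + 2 \left(-53\right)\right)\right) = \left(-43692 - \frac{379}{8}\right) \left(19862 + 183 \left(1 - 106\right)\right) = - \frac{349915 \left(19862 + 183 \left(-105\right)\right)}{8} = - \frac{349915 \left(19862 - 19215\right)}{8} = \left(- \frac{349915}{8}\right) 647 = - \frac{226395005}{8}$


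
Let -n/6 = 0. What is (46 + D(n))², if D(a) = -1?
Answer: 2025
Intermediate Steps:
n = 0 (n = -6*0 = 0)
(46 + D(n))² = (46 - 1)² = 45² = 2025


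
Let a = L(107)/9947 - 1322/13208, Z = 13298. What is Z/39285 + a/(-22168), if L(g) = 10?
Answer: 19365011469876427/57207431966761440 ≈ 0.33851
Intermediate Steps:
a = -6508927/65689988 (a = 10/9947 - 1322/13208 = 10*(1/9947) - 1322*1/13208 = 10/9947 - 661/6604 = -6508927/65689988 ≈ -0.099086)
Z/39285 + a/(-22168) = 13298/39285 - 6508927/65689988/(-22168) = 13298*(1/39285) - 6508927/65689988*(-1/22168) = 13298/39285 + 6508927/1456215653984 = 19365011469876427/57207431966761440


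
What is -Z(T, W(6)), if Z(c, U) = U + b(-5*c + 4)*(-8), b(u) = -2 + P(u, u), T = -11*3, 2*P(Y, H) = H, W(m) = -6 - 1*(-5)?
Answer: 661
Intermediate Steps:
W(m) = -1 (W(m) = -6 + 5 = -1)
P(Y, H) = H/2
T = -33
b(u) = -2 + u/2
Z(c, U) = U + 20*c (Z(c, U) = U + (-2 + (-5*c + 4)/2)*(-8) = U + (-2 + (4 - 5*c)/2)*(-8) = U + (-2 + (2 - 5*c/2))*(-8) = U - 5*c/2*(-8) = U + 20*c)
-Z(T, W(6)) = -(-1 + 20*(-33)) = -(-1 - 660) = -1*(-661) = 661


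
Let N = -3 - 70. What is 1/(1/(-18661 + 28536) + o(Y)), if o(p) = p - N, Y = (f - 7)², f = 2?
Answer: 9875/967751 ≈ 0.010204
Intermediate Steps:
N = -73
Y = 25 (Y = (2 - 7)² = (-5)² = 25)
o(p) = 73 + p (o(p) = p - 1*(-73) = p + 73 = 73 + p)
1/(1/(-18661 + 28536) + o(Y)) = 1/(1/(-18661 + 28536) + (73 + 25)) = 1/(1/9875 + 98) = 1/(967751/9875) = 9875/967751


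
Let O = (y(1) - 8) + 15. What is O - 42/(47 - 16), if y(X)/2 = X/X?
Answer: 237/31 ≈ 7.6452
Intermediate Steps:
y(X) = 2 (y(X) = 2*(X/X) = 2*1 = 2)
O = 9 (O = (2 - 8) + 15 = -6 + 15 = 9)
O - 42/(47 - 16) = 9 - 42/(47 - 16) = 9 - 42/31 = 237/31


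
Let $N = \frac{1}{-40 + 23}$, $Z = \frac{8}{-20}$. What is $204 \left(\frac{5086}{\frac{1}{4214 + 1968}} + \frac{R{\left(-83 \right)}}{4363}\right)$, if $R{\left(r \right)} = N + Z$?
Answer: $\frac{139923526229052}{21815} \approx 6.4141 \cdot 10^{9}$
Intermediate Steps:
$Z = - \frac{2}{5}$ ($Z = 8 \left(- \frac{1}{20}\right) = - \frac{2}{5} \approx -0.4$)
$N = - \frac{1}{17}$ ($N = \frac{1}{-17} = - \frac{1}{17} \approx -0.058824$)
$R{\left(r \right)} = - \frac{39}{85}$ ($R{\left(r \right)} = - \frac{1}{17} - \frac{2}{5} = - \frac{39}{85}$)
$204 \left(\frac{5086}{\frac{1}{4214 + 1968}} + \frac{R{\left(-83 \right)}}{4363}\right) = 204 \left(\frac{5086}{\frac{1}{4214 + 1968}} - \frac{39}{85 \cdot 4363}\right) = 204 \left(\frac{5086}{\frac{1}{6182}} - \frac{39}{370855}\right) = 204 \left(5086 \frac{1}{\frac{1}{6182}} - \frac{39}{370855}\right) = 204 \left(5086 \cdot 6182 - \frac{39}{370855}\right) = 204 \left(31441652 - \frac{39}{370855}\right) = 204 \cdot \frac{11660293852421}{370855} = \frac{139923526229052}{21815}$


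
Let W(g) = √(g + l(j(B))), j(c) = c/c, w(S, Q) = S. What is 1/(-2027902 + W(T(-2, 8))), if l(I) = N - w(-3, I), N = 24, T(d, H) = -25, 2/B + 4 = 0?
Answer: -1013951/2056193260801 - √2/4112386521602 ≈ -4.9312e-7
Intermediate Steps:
B = -½ (B = 2/(-4 + 0) = 2/(-4) = 2*(-¼) = -½ ≈ -0.50000)
j(c) = 1
l(I) = 27 (l(I) = 24 - 1*(-3) = 24 + 3 = 27)
W(g) = √(27 + g) (W(g) = √(g + 27) = √(27 + g))
1/(-2027902 + W(T(-2, 8))) = 1/(-2027902 + √(27 - 25)) = 1/(-2027902 + √2)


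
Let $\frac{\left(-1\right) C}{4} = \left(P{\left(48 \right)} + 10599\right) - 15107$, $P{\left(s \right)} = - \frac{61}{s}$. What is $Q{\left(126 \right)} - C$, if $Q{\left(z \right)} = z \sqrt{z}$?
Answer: $- \frac{216445}{12} + 378 \sqrt{14} \approx -16623.0$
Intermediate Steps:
$Q{\left(z \right)} = z^{\frac{3}{2}}$
$C = \frac{216445}{12}$ ($C = - 4 \left(\left(- \frac{61}{48} + 10599\right) - 15107\right) = - 4 \left(\frac{508691}{48} - 15107\right) = \left(-4\right) \left(- \frac{216445}{48}\right) = \frac{216445}{12} \approx 18037.0$)
$Q{\left(126 \right)} - C = 126^{\frac{3}{2}} - \frac{216445}{12} = 378 \sqrt{14} - \frac{216445}{12} = - \frac{216445}{12} + 378 \sqrt{14}$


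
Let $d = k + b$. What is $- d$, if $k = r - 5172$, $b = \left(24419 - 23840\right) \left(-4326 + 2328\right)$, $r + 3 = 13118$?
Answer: $1148899$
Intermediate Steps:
$r = 13115$ ($r = -3 + 13118 = 13115$)
$b = -1156842$ ($b = 579 \left(-1998\right) = -1156842$)
$k = 7943$ ($k = 13115 - 5172 = 7943$)
$d = -1148899$ ($d = 7943 - 1156842 = -1148899$)
$- d = \left(-1\right) \left(-1148899\right) = 1148899$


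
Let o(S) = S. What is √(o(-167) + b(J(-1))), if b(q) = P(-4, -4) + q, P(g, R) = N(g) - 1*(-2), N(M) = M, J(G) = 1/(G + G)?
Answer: I*√678/2 ≈ 13.019*I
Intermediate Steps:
J(G) = 1/(2*G)
P(g, R) = 2 + g (P(g, R) = g - 1*(-2) = g + 2 = 2 + g)
b(q) = -2 + q (b(q) = (2 - 4) + q = -2 + q)
√(o(-167) + b(J(-1))) = √(-167 + (-2 + (½)/(-1))) = √(-167 + (-2 + (½)*(-1))) = √(-167 + (-2 - ½)) = √(-167 - 5/2) = √(-339/2) = I*√678/2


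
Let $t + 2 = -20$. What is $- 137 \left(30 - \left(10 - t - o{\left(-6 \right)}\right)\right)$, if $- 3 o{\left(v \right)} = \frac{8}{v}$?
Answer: $\frac{1918}{9} \approx 213.11$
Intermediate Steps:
$o{\left(v \right)} = - \frac{8}{3 v}$ ($o{\left(v \right)} = - \frac{8 \frac{1}{v}}{3} = - \frac{8}{3 v}$)
$t = -22$ ($t = -2 - 20 = -22$)
$- 137 \left(30 - \left(10 - t - o{\left(-6 \right)}\right)\right) = - 137 \left(30 - \left(32 - \frac{4}{9}\right)\right) = - 137 \left(30 - \frac{284}{9}\right) = \left(-137\right) \left(- \frac{14}{9}\right) = \frac{1918}{9}$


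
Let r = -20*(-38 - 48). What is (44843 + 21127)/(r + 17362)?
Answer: 32985/9541 ≈ 3.4572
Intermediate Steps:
r = 1720 (r = -20*(-86) = 1720)
(44843 + 21127)/(r + 17362) = (44843 + 21127)/(1720 + 17362) = 65970/19082 = 65970*(1/19082) = 32985/9541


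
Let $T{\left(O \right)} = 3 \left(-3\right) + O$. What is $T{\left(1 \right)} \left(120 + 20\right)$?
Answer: $-1120$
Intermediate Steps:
$T{\left(O \right)} = -9 + O$
$T{\left(1 \right)} \left(120 + 20\right) = \left(-9 + 1\right) \left(120 + 20\right) = \left(-8\right) 140 = -1120$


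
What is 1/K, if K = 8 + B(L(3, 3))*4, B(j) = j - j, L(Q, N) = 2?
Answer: ⅛ ≈ 0.12500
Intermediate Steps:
B(j) = 0
K = 8 (K = 8 + 0*4 = 8 + 0 = 8)
1/K = 1/8 = ⅛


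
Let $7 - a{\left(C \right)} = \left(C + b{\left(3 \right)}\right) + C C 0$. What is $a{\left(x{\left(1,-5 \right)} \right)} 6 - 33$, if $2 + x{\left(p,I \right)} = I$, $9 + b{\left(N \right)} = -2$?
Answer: $117$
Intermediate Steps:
$b{\left(N \right)} = -11$ ($b{\left(N \right)} = -9 - 2 = -11$)
$x{\left(p,I \right)} = -2 + I$
$a{\left(C \right)} = 18 - C$ ($a{\left(C \right)} = 7 - \left(\left(C - 11\right) + C C 0\right) = 7 - \left(\left(-11 + C\right) + C^{2} \cdot 0\right) = 7 - \left(\left(-11 + C\right) + 0\right) = 7 - \left(-11 + C\right) = 18 - C$)
$a{\left(x{\left(1,-5 \right)} \right)} 6 - 33 = \left(18 - \left(-2 - 5\right)\right) 6 - 33 = \left(18 - -7\right) 6 - 33 = \left(18 + 7\right) 6 - 33 = 25 \cdot 6 - 33 = 150 - 33 = 117$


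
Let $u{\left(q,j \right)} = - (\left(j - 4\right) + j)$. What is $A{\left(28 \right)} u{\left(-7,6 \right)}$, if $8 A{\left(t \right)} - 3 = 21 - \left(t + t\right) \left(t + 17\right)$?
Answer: $2496$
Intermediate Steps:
$u{\left(q,j \right)} = 4 - 2 j$ ($u{\left(q,j \right)} = - (\left(-4 + j\right) + j) = - (-4 + 2 j) = 4 - 2 j$)
$A{\left(t \right)} = 3 - \frac{t \left(17 + t\right)}{4}$ ($A{\left(t \right)} = \frac{3}{8} + \frac{21 - \left(t + t\right) \left(t + 17\right)}{8} = \frac{3}{8} + \frac{21 - 2 t \left(17 + t\right)}{8} = \frac{3}{8} - \left(- \frac{21}{8} + \frac{t \left(17 + t\right)}{4}\right) = 3 - \frac{t \left(17 + t\right)}{4}$)
$A{\left(28 \right)} u{\left(-7,6 \right)} = \left(3 - 119 - \frac{28^{2}}{4}\right) \left(4 - 12\right) = \left(3 - 119 - 196\right) \left(4 - 12\right) = \left(3 - 119 - 196\right) \left(-8\right) = \left(-312\right) \left(-8\right) = 2496$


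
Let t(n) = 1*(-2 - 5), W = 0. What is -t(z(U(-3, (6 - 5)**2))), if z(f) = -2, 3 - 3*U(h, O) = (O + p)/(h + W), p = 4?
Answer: 7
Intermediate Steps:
U(h, O) = 1 - (4 + O)/(3*h) (U(h, O) = 1 - (O + 4)/(3*(h + 0)) = 1 - (4 + O)/(3*h))
t(n) = -7 (t(n) = 1*(-7) = -7)
-t(z(U(-3, (6 - 5)**2))) = -1*(-7) = 7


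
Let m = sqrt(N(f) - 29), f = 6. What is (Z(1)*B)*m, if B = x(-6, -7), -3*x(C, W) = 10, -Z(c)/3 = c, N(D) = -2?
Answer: 10*I*sqrt(31) ≈ 55.678*I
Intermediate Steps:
Z(c) = -3*c
m = I*sqrt(31) (m = sqrt(-2 - 29) = sqrt(-31) = I*sqrt(31) ≈ 5.5678*I)
x(C, W) = -10/3 (x(C, W) = -1/3*10 = -10/3)
B = -10/3 ≈ -3.3333
(Z(1)*B)*m = (-3*1*(-10/3))*(I*sqrt(31)) = (-3*(-10/3))*(I*sqrt(31)) = 10*(I*sqrt(31)) = 10*I*sqrt(31)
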